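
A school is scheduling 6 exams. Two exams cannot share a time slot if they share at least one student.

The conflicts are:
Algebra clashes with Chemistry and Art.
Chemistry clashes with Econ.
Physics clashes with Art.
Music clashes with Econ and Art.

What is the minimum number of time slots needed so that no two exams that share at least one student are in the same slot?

The cycle Art-Algebra-Chemistry-Econ-Music-Art has odd length 5, so it cannot be 2-colored; at least 3 time slots are needed.
A valid assignment using 3 time slots: Algebra=2, Chemistry=1, Physics=2, Music=2, Econ=3, Art=1. Each listed conflict is separated.

3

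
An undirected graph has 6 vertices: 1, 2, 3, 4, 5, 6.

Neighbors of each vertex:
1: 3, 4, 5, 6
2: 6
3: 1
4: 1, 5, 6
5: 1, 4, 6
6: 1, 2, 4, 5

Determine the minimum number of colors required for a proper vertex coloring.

4

1, 4, 5, 6 are pairwise adjacent (a clique of size 4), so at least 4 colors are needed.
4 colors suffice: color a → {1, 2}; color b → {3, 6}; color c → {4}; color d → {5}. No two adjacent vertices share a color.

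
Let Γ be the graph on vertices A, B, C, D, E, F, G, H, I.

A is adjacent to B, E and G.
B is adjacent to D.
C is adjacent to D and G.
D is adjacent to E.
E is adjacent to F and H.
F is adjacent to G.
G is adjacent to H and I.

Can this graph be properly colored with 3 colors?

The chromatic number is 3. The cycle D-C-G-A-B-D has odd length 5, so it cannot be 2-colored; at least 3 colors are needed.
A valid assignment using 3 colors: A=blue, B=red, C=green, D=blue, E=red, F=blue, G=red, H=blue, I=blue.
That is already a proper 3-coloring.

Yes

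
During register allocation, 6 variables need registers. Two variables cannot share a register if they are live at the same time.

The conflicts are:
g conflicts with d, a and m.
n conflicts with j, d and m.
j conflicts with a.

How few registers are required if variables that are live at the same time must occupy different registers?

3

The cycle n-j-a-g-d-n has odd length 5, so it cannot be 2-colored; at least 3 registers are needed.
3 registers suffice: register 1 → {g, n}; register 2 → {d, a, m}; register 3 → {j}. Every pair that conflicts lands in different registers.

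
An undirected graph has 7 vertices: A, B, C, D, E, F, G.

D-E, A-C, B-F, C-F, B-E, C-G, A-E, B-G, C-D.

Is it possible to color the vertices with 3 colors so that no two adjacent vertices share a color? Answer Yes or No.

The chromatic number is 3. The cycle A-C-F-B-E-A has odd length 5, so it cannot be 2-colored; at least 3 colors are needed.
3 colors suffice: color 1 → {B, C}; color 2 → {E, F, G}; color 3 → {A, D}.
That is already a proper 3-coloring.

Yes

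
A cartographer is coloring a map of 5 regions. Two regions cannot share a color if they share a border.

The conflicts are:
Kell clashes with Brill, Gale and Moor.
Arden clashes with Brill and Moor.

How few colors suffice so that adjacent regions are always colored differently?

Kell and Brill conflict, so at least 2 colors are needed.
A valid assignment using 2 colors: Kell=1, Arden=1, Brill=2, Gale=2, Moor=2. Each listed conflict is separated.

2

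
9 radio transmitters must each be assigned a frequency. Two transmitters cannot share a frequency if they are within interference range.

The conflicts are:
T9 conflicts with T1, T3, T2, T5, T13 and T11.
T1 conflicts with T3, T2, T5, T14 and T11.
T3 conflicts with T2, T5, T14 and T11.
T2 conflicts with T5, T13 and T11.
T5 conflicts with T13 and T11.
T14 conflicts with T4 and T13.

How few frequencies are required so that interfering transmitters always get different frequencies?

T9, T1, T3, T2, T5, T11 pairwise conflict, so at least 6 frequencies are needed.
6 frequencies suffice: frequency 1 → {T9, T14}; frequency 2 → {T3, T4, T13}; frequency 3 → {T2}; frequency 4 → {T5}; frequency 5 → {T1}; frequency 6 → {T11}. No two conflicting transmitters share a frequency.

6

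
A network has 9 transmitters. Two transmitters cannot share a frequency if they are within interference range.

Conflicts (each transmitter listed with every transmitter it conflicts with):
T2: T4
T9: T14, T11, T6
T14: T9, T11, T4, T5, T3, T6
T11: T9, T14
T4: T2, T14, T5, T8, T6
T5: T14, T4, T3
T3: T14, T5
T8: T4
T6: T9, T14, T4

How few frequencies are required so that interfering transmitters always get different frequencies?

3

T14, T4, T6 all conflict with each other, so at least 3 frequencies are needed.
3 frequencies suffice: frequency 1 → {T2, T14, T8}; frequency 2 → {T9, T4, T3}; frequency 3 → {T11, T5, T6}. Each listed conflict is separated.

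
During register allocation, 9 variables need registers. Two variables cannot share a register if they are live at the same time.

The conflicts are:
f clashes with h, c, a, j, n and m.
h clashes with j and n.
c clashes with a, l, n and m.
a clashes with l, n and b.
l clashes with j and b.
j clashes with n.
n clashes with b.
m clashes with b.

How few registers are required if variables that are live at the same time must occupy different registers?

4

f, c, a, n are mutually in conflict, so at least 4 registers are needed.
4 registers suffice: register 1 → {l, n, m}; register 2 → {f, b}; register 3 → {a, j}; register 4 → {h, c}. Every pair that conflicts lands in different registers.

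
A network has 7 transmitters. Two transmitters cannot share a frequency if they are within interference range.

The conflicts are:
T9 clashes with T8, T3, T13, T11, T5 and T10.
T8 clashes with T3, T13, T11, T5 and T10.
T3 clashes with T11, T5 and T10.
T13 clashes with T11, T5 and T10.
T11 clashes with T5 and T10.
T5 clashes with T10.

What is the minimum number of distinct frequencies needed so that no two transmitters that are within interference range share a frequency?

6

T9, T8, T3, T11, T5, T10 all conflict with each other, so at least 6 frequencies are needed.
A valid assignment using 6 frequencies: T9=4, T8=5, T3=6, T13=6, T11=3, T5=2, T10=1. No two conflicting transmitters share a frequency.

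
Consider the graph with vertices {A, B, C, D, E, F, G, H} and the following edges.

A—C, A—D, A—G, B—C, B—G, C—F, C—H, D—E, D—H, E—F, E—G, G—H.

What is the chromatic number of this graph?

3

The cycle A-C-F-E-D-A has odd length 5, so it cannot be 2-colored; at least 3 colors are needed.
One proper 3-coloring: A=2, B=2, C=1, D=1, E=2, F=3, G=1, H=2. Each edge has distinct colors on its endpoints.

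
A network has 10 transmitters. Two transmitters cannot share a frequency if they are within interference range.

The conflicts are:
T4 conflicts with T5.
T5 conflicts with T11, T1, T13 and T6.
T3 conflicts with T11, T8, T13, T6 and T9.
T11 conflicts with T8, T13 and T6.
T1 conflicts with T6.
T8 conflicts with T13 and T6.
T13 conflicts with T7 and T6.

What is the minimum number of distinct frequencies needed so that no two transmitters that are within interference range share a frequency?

5

T3, T11, T8, T13, T6 all conflict with each other, so at least 5 frequencies are needed.
5 frequencies suffice: frequency 1 → {T4, T7, T6, T9}; frequency 2 → {T1, T13}; frequency 3 → {T5, T3}; frequency 4 → {T11}; frequency 5 → {T8}. Every pair that conflicts lands in different frequencies.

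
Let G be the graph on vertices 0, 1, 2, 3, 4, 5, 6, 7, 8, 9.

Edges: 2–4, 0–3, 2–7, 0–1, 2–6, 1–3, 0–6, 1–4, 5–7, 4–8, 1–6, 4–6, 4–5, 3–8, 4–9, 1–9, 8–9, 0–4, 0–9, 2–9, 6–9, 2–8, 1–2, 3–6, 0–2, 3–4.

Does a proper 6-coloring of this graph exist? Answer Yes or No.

Yes

The chromatic number is 6. 0, 1, 2, 4, 6, 9 are mutually adjacent (a clique of size 6), so at least 6 colors are needed.
6 colors suffice: color a → {4, 7}; color b → {2, 3, 5}; color c → {1, 8}; color d → {0}; color e → {6}; color f → {9}.
That is already a proper 6-coloring.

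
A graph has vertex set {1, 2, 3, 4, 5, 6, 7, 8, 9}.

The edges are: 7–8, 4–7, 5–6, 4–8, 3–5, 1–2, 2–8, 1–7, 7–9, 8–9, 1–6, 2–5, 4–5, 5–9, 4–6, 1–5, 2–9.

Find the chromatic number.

3

2, 5, 9 are mutually adjacent, so at least 3 colors are needed.
One proper 3-coloring: 1=b, 2=c, 3=b, 4=b, 5=a, 6=c, 7=c, 8=a, 9=b. Each edge has distinct colors on its endpoints.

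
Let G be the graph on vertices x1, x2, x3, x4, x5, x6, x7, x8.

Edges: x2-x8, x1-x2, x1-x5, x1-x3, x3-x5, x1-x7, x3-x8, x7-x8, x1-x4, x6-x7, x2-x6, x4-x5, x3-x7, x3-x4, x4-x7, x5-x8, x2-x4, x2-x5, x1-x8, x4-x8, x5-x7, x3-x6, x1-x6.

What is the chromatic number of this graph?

x1, x3, x4, x5, x7, x8 are mutually adjacent (a clique of size 6), so at least 6 colors are needed.
6 colors suffice: color 1 → {x1}; color 2 → {x6, x8}; color 3 → {x4}; color 4 → {x5}; color 5 → {x2, x7}; color 6 → {x3}. Every edge joins two different colors.

6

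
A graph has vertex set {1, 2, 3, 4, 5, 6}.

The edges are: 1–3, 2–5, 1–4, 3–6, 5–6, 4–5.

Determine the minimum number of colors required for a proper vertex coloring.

The cycle 3-6-5-4-1-3 has odd length 5, so it cannot be 2-colored; at least 3 colors are needed.
3 colors suffice: color red → {3, 5}; color blue → {2, 4, 6}; color green → {1}. No two adjacent vertices share a color.

3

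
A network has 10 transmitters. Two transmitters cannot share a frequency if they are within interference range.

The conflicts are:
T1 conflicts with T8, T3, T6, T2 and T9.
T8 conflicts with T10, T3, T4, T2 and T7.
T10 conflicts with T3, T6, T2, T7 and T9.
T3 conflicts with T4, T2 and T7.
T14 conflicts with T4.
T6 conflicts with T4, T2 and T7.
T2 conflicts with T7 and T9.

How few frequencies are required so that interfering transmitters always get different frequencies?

5

T8, T10, T3, T2, T7 pairwise conflict, so at least 5 frequencies are needed.
A valid assignment using 5 frequencies: T1=4, T8=2, T10=4, T3=3, T14=2, T6=2, T4=1, T2=1, T7=5, T9=2. Each listed conflict is separated.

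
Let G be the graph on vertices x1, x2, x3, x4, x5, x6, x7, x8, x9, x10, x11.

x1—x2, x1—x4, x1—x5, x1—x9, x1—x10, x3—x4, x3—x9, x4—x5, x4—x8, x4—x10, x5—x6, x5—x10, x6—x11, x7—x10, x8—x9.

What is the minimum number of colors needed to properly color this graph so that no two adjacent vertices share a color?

x1, x4, x5, x10 are pairwise adjacent (a clique of size 4), so at least 4 colors are needed.
4 colors suffice: color R → {x2, x4, x6, x7, x9}; color B → {x1, x3, x8, x11}; color G → {x10}; color Y → {x5}. No two adjacent vertices share a color.

4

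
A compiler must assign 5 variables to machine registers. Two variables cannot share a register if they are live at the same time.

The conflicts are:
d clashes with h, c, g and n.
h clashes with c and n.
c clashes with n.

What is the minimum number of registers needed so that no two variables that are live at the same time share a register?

d, h, c, n are mutually in conflict, so at least 4 registers are needed.
A valid assignment using 4 registers: d=1, h=4, c=3, g=2, n=2. No two conflicting variables share a register.

4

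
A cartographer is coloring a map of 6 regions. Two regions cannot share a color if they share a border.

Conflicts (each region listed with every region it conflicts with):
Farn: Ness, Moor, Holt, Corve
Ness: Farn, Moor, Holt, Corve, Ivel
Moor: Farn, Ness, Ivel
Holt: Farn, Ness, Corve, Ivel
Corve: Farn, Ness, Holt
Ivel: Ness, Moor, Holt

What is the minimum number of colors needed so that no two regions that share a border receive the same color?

Farn, Ness, Holt, Corve all conflict with each other, so at least 4 colors are needed.
4 colors suffice: color 1 → {Ness}; color 2 → {Moor, Holt}; color 3 → {Farn, Ivel}; color 4 → {Corve}. Every pair that conflicts lands in different colors.

4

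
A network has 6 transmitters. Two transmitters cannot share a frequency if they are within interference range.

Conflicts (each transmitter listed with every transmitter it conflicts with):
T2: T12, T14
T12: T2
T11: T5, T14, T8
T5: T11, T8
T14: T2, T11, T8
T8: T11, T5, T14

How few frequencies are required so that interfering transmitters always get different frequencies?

3

T11, T14, T8 all conflict with each other, so at least 3 frequencies are needed.
A valid assignment using 3 frequencies: T2=1, T12=2, T11=1, T5=2, T14=2, T8=3. No two conflicting transmitters share a frequency.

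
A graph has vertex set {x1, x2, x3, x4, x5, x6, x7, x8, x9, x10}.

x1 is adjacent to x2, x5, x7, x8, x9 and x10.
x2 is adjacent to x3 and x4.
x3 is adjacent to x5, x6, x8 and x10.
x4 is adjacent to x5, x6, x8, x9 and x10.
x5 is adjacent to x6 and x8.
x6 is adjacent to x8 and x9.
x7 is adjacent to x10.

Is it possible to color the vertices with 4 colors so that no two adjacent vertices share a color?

Yes

The chromatic number is 4. x4, x5, x6, x8 are pairwise adjacent (a clique of size 4), so at least 4 colors are needed.
4 colors suffice: color 1 → {x1, x3, x4}; color 2 → {x2, x8, x9, x10}; color 3 → {x6, x7}; color 4 → {x5}.
That is already a proper 4-coloring.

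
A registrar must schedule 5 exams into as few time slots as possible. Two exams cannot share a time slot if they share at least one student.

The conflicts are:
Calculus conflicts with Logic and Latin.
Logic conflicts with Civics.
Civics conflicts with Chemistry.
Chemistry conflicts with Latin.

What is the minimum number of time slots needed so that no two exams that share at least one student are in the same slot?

The cycle Calculus-Latin-Chemistry-Civics-Logic-Calculus has odd length 5, so it cannot be 2-colored; at least 3 time slots are needed.
3 time slots suffice: time slot 1 → {Logic, Chemistry}; time slot 2 → {Calculus, Civics}; time slot 3 → {Latin}. No two conflicting exams share a time slot.

3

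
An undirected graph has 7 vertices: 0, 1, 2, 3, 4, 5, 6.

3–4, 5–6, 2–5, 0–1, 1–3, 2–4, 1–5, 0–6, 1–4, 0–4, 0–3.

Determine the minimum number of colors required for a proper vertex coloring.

0, 1, 3, 4 form a clique, so at least 4 colors are needed.
One proper 4-coloring: 0=red, 1=green, 2=green, 3=yellow, 4=blue, 5=red, 6=blue. No two adjacent vertices share a color.

4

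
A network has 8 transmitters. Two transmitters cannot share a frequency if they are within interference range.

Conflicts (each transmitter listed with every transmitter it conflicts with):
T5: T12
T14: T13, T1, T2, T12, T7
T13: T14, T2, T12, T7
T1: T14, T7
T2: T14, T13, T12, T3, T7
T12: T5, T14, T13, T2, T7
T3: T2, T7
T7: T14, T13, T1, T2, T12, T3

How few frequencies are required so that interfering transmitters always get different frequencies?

T14, T13, T2, T12, T7 are mutually in conflict, so at least 5 frequencies are needed.
5 frequencies suffice: frequency 1 → {T5, T7}; frequency 2 → {T1, T12, T3}; frequency 3 → {T14}; frequency 4 → {T2}; frequency 5 → {T13}. Each listed conflict is separated.

5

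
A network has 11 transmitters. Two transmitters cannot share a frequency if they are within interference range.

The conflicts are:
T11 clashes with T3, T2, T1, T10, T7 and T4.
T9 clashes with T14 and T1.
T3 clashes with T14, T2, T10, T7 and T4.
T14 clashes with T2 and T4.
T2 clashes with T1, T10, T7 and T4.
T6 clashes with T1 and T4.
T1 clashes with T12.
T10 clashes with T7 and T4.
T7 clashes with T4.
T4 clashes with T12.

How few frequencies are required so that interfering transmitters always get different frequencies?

T11, T3, T2, T10, T7, T4 pairwise conflict, so at least 6 frequencies are needed.
6 frequencies suffice: frequency 1 → {T1, T4}; frequency 2 → {T9, T2, T6, T12}; frequency 3 → {T11, T14}; frequency 4 → {T3}; frequency 5 → {T7}; frequency 6 → {T10}. No two conflicting transmitters share a frequency.

6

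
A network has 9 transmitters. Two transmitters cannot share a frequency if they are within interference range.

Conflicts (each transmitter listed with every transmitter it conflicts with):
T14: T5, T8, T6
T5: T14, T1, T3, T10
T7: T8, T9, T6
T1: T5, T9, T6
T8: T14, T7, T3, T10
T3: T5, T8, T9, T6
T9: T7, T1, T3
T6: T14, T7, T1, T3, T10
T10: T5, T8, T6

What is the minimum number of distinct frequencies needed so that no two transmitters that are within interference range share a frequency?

T8 and T3 conflict, so at least 2 frequencies are needed.
Using 2 frequencies: T14=2, T5=1, T7=2, T1=2, T8=1, T3=2, T9=1, T6=1, T10=2. Every pair that conflicts lands in different frequencies.

2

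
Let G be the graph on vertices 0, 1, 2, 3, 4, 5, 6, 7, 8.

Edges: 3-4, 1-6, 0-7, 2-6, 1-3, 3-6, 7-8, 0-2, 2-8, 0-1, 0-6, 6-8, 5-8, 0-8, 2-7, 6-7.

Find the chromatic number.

0, 2, 6, 7, 8 are mutually adjacent (a clique of size 5), so at least 5 colors are needed.
5 colors suffice: color a → {4, 5, 6}; color b → {0, 3}; color c → {1, 8}; color d → {2}; color e → {7}. No two adjacent vertices share a color.

5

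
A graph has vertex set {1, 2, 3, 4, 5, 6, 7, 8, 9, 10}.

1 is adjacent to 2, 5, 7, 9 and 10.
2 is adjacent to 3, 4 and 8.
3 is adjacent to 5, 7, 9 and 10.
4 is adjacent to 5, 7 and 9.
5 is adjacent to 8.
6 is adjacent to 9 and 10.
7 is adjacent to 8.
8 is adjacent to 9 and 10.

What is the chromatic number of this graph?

6 and 10 are adjacent, so at least 2 colors are needed.
2 colors suffice: color red → {1, 3, 4, 6, 8}; color blue → {2, 5, 7, 9, 10}. No two adjacent vertices share a color.

2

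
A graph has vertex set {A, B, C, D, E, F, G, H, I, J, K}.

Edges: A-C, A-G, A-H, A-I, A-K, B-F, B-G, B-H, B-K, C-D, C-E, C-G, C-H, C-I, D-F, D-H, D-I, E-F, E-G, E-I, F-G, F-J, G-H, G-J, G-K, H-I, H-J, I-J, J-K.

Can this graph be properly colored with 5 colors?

The chromatic number is 4. A, C, H, I are pairwise adjacent (a clique of size 4), so at least 4 colors are needed.
4 colors suffice: A=4, B=3, C=3, D=4, E=4, F=2, G=1, H=2, I=1, J=3, K=2.
Since 5 ≥ 4, a proper 5-coloring certainly exists.

Yes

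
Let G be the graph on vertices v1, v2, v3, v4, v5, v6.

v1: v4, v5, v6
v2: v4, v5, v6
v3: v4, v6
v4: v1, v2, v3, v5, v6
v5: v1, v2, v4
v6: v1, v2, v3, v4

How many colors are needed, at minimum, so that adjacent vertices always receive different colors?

3

v2, v4, v6 are pairwise adjacent, so at least 3 colors are needed.
3 colors suffice: v1=3, v2=3, v3=3, v4=1, v5=2, v6=2. No two adjacent vertices share a color.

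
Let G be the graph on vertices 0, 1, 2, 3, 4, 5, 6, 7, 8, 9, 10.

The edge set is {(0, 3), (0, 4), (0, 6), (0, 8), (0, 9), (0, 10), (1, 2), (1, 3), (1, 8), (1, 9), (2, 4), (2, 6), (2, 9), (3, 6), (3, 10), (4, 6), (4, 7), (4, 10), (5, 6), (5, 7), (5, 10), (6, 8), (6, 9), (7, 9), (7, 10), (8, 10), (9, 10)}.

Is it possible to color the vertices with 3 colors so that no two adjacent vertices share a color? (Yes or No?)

Yes

The chromatic number is 3. 7, 9, 10 form a triangle, so at least 3 colors are needed.
One proper 3-coloring: 0=green, 1=red, 2=green, 3=blue, 4=blue, 5=blue, 6=red, 7=green, 8=blue, 9=blue, 10=red.
That is already a proper 3-coloring.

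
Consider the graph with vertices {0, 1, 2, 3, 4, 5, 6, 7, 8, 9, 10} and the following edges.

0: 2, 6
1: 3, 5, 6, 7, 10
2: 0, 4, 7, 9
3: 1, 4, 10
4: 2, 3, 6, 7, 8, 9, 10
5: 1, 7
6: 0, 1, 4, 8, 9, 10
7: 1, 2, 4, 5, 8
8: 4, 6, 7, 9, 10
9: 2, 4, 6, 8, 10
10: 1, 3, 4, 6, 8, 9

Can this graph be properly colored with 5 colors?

Yes

The chromatic number is 5. 4, 6, 8, 9, 10 are pairwise adjacent (a clique of size 5), so at least 5 colors are needed.
A valid assignment using 5 colors: 0=red, 1=red, 2=green, 3=blue, 4=red, 5=green, 6=blue, 7=blue, 8=purple, 9=yellow, 10=green.
That is already a proper 5-coloring.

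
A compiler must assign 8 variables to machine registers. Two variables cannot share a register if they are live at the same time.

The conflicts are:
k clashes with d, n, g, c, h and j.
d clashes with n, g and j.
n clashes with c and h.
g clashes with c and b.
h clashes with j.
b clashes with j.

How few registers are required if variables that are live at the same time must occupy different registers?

k, h, j are mutually in conflict, so at least 3 registers are needed.
3 registers suffice: k=1, d=3, n=2, g=2, c=3, h=3, b=1, j=2. Each listed conflict is separated.

3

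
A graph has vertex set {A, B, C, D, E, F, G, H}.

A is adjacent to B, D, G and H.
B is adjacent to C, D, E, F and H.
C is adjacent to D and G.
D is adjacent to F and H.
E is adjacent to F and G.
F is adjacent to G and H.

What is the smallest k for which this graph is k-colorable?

A, B, D, H are mutually adjacent (a clique of size 4), so at least 4 colors are needed.
One proper 4-coloring: A=green, B=red, C=green, D=blue, E=blue, F=green, G=red, H=yellow. No two adjacent vertices share a color.

4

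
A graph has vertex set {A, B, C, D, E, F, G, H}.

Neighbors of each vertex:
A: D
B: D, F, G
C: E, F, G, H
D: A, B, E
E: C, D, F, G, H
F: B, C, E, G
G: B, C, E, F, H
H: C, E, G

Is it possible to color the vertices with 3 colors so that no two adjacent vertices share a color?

C, E, F, G are pairwise adjacent (a clique of size 4), so at least 4 colors are needed.
So 3 colors are not enough.

No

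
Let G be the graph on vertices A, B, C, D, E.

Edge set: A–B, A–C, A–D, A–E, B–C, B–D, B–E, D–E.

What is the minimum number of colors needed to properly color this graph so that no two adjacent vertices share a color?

4

A, B, D, E are pairwise adjacent (a clique of size 4), so at least 4 colors are needed.
4 colors suffice: color red → {B}; color blue → {A}; color green → {C, D}; color yellow → {E}. No two adjacent vertices share a color.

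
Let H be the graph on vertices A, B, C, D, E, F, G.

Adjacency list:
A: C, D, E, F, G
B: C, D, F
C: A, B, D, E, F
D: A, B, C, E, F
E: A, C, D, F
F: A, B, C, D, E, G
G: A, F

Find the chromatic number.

A, C, D, E, F are pairwise adjacent (a clique of size 5), so at least 5 colors are needed.
5 colors suffice: color red → {F}; color blue → {A, B}; color green → {C, G}; color yellow → {D}; color purple → {E}. No two adjacent vertices share a color.

5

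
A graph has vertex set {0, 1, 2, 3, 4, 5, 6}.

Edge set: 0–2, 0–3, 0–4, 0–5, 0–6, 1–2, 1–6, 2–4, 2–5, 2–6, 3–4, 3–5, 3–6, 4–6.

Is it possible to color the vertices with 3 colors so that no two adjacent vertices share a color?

0, 2, 4, 6 form a clique, so at least 4 colors are needed.
So 3 colors are not enough.

No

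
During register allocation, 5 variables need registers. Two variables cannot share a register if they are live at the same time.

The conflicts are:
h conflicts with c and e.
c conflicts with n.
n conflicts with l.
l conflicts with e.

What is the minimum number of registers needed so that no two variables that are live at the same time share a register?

The cycle n-c-h-e-l-n has odd length 5, so it cannot be 2-colored; at least 3 registers are needed.
3 registers suffice: register 1 → {h, l}; register 2 → {c, e}; register 3 → {n}. Each listed conflict is separated.

3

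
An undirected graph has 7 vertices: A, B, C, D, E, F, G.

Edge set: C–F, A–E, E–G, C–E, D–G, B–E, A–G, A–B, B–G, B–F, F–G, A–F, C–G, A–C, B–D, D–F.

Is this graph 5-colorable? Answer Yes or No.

The chromatic number is 4. A, C, F, G are mutually adjacent (a clique of size 4), so at least 4 colors are needed.
4 colors suffice: A=4, B=3, C=3, D=4, E=2, F=2, G=1.
Since 5 ≥ 4, a proper 5-coloring certainly exists.

Yes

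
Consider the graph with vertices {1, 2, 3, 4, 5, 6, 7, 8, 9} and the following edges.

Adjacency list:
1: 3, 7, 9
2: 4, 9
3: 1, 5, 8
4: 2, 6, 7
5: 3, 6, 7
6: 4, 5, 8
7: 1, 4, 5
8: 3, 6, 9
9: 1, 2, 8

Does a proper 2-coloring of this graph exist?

No

The cycle 2-9-1-7-4-2 has odd length 5, so it cannot be 2-colored; at least 3 colors are needed.
So 2 colors are not enough.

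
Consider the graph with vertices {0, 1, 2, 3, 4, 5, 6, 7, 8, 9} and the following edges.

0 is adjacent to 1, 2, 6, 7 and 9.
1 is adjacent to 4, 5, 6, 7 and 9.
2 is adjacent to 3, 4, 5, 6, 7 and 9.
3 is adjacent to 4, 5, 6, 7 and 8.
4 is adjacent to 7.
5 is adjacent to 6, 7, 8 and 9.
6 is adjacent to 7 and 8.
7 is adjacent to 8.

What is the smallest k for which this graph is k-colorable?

5

3, 5, 6, 7, 8 form a clique, so at least 5 colors are needed.
5 colors suffice: color red → {7, 9}; color blue → {0, 4, 5}; color green → {6}; color yellow → {1, 2, 8}; color purple → {3}. Each edge has distinct colors on its endpoints.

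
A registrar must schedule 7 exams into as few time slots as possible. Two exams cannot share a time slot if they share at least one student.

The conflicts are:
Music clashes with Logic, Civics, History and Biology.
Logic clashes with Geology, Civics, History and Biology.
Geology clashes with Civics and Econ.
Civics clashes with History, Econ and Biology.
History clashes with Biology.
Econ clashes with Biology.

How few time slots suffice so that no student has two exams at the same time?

Music, Logic, Civics, History, Biology pairwise conflict, so at least 5 time slots are needed.
A valid assignment using 5 time slots: Music=5, Logic=2, Geology=3, Civics=1, History=4, Econ=2, Biology=3. Each listed conflict is separated.

5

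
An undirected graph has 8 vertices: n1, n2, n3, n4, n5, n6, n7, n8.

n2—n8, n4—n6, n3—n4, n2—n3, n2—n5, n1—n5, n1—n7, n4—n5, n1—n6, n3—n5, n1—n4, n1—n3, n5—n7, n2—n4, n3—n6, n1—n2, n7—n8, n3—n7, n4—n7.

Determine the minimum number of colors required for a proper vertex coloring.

n1, n3, n4, n5, n7 form a clique, so at least 5 colors are needed.
A valid assignment using 5 colors: n1=2, n2=5, n3=1, n4=3, n5=4, n6=4, n7=5, n8=1. No two adjacent vertices share a color.

5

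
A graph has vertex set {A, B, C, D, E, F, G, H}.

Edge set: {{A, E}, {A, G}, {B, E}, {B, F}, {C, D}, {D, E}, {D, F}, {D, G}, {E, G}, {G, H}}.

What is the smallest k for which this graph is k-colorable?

3

D, E, G are pairwise adjacent, so at least 3 colors are needed.
3 colors suffice: color 1 → {A, B, D, H}; color 2 → {C, F, G}; color 3 → {E}. Every edge joins two different colors.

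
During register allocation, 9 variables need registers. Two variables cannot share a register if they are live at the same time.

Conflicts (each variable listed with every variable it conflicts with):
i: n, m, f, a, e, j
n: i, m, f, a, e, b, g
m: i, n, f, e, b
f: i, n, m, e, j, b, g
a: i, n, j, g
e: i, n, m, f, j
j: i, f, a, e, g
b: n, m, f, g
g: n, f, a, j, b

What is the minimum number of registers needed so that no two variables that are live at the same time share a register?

5

i, n, m, f, e all conflict with each other, so at least 5 registers are needed.
Using 5 registers: i=3, n=1, m=4, f=2, a=2, e=5, j=1, b=5, g=3. No two conflicting variables share a register.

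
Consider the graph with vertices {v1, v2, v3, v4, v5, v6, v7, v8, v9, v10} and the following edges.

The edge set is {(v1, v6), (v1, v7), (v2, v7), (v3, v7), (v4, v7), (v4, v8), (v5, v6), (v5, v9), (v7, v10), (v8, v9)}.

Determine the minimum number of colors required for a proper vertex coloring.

3

The cycle v6-v1-v7-v4-v8-v9-v5-v6 has odd length 7, so it cannot be 2-colored; at least 3 colors are needed.
A valid assignment using 3 colors: v1=2, v2=2, v3=2, v4=2, v5=1, v6=3, v7=1, v8=1, v9=2, v10=2. Every edge joins two different colors.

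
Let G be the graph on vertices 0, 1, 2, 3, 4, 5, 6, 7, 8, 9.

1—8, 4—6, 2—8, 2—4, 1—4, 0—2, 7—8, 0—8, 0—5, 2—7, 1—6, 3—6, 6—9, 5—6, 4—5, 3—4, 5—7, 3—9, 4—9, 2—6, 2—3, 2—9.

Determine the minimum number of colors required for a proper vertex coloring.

5

2, 3, 4, 6, 9 form a clique, so at least 5 colors are needed.
5 colors suffice: color a → {1, 2, 5}; color b → {6, 8}; color c → {0, 4, 7}; color d → {3}; color e → {9}. Each edge has distinct colors on its endpoints.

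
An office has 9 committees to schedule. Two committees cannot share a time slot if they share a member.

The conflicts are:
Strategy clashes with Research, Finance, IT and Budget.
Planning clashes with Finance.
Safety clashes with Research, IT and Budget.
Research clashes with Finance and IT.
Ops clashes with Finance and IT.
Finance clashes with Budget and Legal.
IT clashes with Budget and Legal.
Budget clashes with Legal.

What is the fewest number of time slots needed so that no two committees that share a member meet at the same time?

IT, Budget, Legal all conflict with each other, so at least 3 time slots are needed.
3 time slots suffice: time slot 1 → {Finance, IT}; time slot 2 → {Planning, Research, Ops, Budget}; time slot 3 → {Strategy, Safety, Legal}. No two conflicting committees share a time slot.

3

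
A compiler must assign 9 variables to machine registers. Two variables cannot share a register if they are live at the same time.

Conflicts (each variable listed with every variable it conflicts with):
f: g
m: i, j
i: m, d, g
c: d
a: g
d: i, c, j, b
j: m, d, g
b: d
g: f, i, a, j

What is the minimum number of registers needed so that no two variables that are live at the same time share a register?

2

c and d conflict, so at least 2 registers are needed.
2 registers suffice: register 1 → {m, d, g}; register 2 → {f, i, c, a, j, b}. Each listed conflict is separated.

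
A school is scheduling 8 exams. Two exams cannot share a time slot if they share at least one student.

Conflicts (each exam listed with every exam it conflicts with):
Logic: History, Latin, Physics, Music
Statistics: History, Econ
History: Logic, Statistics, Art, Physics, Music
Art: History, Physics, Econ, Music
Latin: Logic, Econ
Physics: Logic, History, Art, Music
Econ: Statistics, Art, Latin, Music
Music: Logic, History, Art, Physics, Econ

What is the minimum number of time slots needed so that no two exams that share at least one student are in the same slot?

4

Logic, History, Physics, Music are mutually in conflict, so at least 4 time slots are needed.
4 time slots suffice: time slot 1 → {Statistics, Latin, Music}; time slot 2 → {History, Econ}; time slot 3 → {Logic, Art}; time slot 4 → {Physics}. Every pair that conflicts lands in different time slots.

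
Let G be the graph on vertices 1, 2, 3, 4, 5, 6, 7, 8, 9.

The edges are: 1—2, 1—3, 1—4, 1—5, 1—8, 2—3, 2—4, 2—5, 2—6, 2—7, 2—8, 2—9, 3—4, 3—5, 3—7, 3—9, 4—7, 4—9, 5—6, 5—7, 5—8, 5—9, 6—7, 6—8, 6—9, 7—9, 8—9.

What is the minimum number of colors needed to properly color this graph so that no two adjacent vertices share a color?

5

2, 5, 6, 7, 9 form a clique, so at least 5 colors are needed.
5 colors suffice: color a → {2}; color b → {4, 5}; color c → {1, 9}; color d → {7, 8}; color e → {3, 6}. No two adjacent vertices share a color.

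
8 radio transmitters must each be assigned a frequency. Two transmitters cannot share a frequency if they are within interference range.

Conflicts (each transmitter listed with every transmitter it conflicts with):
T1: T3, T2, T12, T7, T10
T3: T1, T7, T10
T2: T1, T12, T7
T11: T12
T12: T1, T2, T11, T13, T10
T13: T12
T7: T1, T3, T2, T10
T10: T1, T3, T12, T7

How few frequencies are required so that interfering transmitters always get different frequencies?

4

T1, T3, T7, T10 are mutually in conflict, so at least 4 frequencies are needed.
4 frequencies suffice: frequency 1 → {T1, T11, T13}; frequency 2 → {T12, T7}; frequency 3 → {T2, T10}; frequency 4 → {T3}. No two conflicting transmitters share a frequency.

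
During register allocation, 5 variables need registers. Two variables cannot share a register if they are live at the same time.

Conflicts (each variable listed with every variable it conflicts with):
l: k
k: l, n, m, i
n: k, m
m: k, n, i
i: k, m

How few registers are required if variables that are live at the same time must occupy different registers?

k, m, i are mutually in conflict, so at least 3 registers are needed.
Using 3 registers: l=2, k=1, n=3, m=2, i=3. Each listed conflict is separated.

3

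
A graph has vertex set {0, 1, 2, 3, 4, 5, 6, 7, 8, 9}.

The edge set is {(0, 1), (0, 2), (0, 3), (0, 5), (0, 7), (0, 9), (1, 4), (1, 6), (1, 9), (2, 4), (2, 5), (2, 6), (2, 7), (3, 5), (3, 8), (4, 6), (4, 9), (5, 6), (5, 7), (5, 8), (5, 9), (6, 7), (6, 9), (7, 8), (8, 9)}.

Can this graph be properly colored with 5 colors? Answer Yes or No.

Yes

The chromatic number is 4. 1, 4, 6, 9 are mutually adjacent (a clique of size 4), so at least 4 colors are needed.
One proper 4-coloring: 0=green, 1=yellow, 2=yellow, 3=blue, 4=red, 5=red, 6=green, 7=blue, 8=green, 9=blue.
Since 5 ≥ 4, a proper 5-coloring certainly exists.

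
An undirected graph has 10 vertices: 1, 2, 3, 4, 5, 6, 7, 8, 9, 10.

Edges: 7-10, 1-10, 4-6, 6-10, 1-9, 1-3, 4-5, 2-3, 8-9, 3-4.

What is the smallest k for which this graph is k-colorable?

3

The cycle 4-3-1-10-6-4 has odd length 5, so it cannot be 2-colored; at least 3 colors are needed.
3 colors suffice: color a → {2, 4, 9, 10}; color b → {1, 5, 6, 7, 8}; color c → {3}. Every edge joins two different colors.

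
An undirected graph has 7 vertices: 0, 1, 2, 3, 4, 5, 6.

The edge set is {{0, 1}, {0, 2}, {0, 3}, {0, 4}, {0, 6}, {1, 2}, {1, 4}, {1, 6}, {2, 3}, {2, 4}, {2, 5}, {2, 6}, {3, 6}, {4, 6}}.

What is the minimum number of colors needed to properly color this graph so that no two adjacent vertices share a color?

5

0, 1, 2, 4, 6 form a clique, so at least 5 colors are needed.
5 colors suffice: color red → {2}; color blue → {5, 6}; color green → {0}; color yellow → {1, 3}; color purple → {4}. Each edge has distinct colors on its endpoints.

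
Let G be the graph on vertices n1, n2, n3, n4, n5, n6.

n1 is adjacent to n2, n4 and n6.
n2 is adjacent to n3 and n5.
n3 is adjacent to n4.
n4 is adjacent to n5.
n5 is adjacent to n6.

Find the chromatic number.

n1 and n4 are adjacent, so at least 2 colors are needed.
One proper 2-coloring: n1=2, n2=1, n3=2, n4=1, n5=2, n6=1. No two adjacent vertices share a color.

2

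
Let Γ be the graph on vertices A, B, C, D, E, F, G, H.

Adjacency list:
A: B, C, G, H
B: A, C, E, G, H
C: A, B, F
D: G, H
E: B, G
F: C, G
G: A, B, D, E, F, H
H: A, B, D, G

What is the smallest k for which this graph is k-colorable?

4

A, B, G, H form a clique, so at least 4 colors are needed.
4 colors suffice: A=4, B=2, C=1, D=2, E=3, F=2, G=1, H=3. Every edge joins two different colors.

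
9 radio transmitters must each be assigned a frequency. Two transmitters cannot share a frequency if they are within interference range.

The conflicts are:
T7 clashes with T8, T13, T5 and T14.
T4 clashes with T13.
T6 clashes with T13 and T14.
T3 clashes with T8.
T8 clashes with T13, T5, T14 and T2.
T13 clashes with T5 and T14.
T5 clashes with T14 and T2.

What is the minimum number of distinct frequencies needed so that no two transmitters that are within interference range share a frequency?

T7, T8, T13, T5, T14 are mutually in conflict, so at least 5 frequencies are needed.
5 frequencies suffice: T7=5, T4=2, T6=2, T3=1, T8=2, T13=1, T5=4, T14=3, T2=1. No two conflicting transmitters share a frequency.

5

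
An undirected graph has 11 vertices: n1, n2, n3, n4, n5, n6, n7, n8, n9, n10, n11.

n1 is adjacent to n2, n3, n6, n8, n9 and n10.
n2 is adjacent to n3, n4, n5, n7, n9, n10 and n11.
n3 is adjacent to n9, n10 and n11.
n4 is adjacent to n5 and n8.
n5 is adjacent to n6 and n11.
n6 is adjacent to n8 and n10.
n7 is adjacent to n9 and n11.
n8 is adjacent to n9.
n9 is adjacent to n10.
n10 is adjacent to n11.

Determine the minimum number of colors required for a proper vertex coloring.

n1, n2, n3, n9, n10 are mutually adjacent (a clique of size 5), so at least 5 colors are needed.
5 colors suffice: color red → {n2, n6}; color blue → {n1, n4, n11}; color green → {n5, n7, n8, n10}; color yellow → {n9}; color purple → {n3}. Every edge joins two different colors.

5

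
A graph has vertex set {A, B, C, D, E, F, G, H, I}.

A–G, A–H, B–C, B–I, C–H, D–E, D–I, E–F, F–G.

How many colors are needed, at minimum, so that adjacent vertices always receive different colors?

The cycle H-C-B-I-D-E-F-G-A-H has odd length 9, so it cannot be 2-colored; at least 3 colors are needed.
3 colors suffice: color 1 → {A, C, D, F}; color 2 → {B, E, G, H}; color 3 → {I}. No two adjacent vertices share a color.

3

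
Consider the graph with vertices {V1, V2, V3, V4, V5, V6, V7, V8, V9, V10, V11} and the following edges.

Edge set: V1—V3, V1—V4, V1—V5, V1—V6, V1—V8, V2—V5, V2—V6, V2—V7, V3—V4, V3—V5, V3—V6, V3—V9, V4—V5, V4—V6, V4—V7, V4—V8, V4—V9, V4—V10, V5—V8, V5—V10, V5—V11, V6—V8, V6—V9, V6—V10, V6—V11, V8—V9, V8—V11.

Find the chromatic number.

4

V3, V4, V6, V9 are pairwise adjacent (a clique of size 4), so at least 4 colors are needed.
A valid assignment using 4 colors: V1=yellow, V2=red, V3=green, V4=red, V5=blue, V6=blue, V7=blue, V8=green, V9=yellow, V10=green, V11=red. No two adjacent vertices share a color.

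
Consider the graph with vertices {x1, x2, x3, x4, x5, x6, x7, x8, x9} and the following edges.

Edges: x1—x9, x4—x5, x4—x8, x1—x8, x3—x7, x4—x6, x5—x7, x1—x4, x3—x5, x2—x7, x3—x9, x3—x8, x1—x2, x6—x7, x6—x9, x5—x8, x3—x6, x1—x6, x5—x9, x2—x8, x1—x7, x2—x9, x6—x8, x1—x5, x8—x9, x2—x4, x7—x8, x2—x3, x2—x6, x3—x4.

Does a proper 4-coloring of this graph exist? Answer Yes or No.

x1, x2, x6, x7, x8 are pairwise adjacent (a clique of size 5), so at least 5 colors are needed.
So 4 colors are not enough.

No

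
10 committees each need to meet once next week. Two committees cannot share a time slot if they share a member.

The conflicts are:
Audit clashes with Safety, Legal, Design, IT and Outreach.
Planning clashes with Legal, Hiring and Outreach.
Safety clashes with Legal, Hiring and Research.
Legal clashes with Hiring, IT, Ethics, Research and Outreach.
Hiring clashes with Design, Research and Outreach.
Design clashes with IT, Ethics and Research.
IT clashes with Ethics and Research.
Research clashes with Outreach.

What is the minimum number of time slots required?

Planning, Legal, Hiring, Outreach are mutually in conflict, so at least 4 time slots are needed.
A valid assignment using 4 time slots: Audit=2, Planning=3, Safety=4, Legal=1, Hiring=2, Design=1, IT=4, Ethics=2, Research=3, Outreach=4. Every pair that conflicts lands in different time slots.

4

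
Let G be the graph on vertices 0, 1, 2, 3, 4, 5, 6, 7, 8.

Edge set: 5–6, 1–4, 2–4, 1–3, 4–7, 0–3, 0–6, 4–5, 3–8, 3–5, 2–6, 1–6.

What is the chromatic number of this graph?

0 and 6 are adjacent, so at least 2 colors are needed.
2 colors suffice: color red → {3, 4, 6}; color blue → {0, 1, 2, 5, 7, 8}. No two adjacent vertices share a color.

2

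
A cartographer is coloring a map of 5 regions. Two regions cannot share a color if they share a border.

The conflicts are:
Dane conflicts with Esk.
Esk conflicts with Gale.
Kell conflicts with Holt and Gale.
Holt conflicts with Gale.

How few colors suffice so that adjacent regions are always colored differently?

3

Kell, Holt, Gale pairwise conflict, so at least 3 colors are needed.
3 colors suffice: color 1 → {Dane, Gale}; color 2 → {Esk, Holt}; color 3 → {Kell}. No two conflicting regions share a color.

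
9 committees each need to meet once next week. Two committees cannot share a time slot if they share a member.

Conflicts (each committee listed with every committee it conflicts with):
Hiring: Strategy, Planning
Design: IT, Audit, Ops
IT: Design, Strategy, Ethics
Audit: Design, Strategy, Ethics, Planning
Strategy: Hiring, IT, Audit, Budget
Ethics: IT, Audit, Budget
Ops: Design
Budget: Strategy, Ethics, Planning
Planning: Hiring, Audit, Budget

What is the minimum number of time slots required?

2

Hiring and Strategy conflict, so at least 2 time slots are needed.
2 time slots suffice: Hiring=2, Design=1, IT=2, Audit=2, Strategy=1, Ethics=1, Ops=2, Budget=2, Planning=1. Every pair that conflicts lands in different time slots.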